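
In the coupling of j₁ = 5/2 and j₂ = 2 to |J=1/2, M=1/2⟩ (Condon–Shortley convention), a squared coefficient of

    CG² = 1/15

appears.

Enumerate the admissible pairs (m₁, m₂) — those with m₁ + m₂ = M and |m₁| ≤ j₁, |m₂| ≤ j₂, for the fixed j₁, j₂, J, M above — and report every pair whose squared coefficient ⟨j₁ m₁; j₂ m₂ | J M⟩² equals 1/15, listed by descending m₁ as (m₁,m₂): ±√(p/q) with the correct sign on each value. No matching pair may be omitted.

Admissible pairs with m₁+m₂ = M = 1/2: (-3/2,2), (-1/2,1), (1/2,0), (3/2,-1), (5/2,-2)
  (m₁,m₂)=(5/2,-2): CG² = 1/3, CG = +√(1/3)
  (m₁,m₂)=(3/2,-1): CG² = 4/15, CG = −√(4/15)
  (m₁,m₂)=(1/2,0): CG² = 1/5, CG = +√(1/5)
  (m₁,m₂)=(-1/2,1): CG² = 2/15, CG = −√(2/15)
  (m₁,m₂)=(-3/2,2): CG² = 1/15, CG = +√(1/15)   ← matches the target
Pairs with CG² = 1/15: (-3/2,2): +√(1/15)

(-3/2,2): +√(1/15)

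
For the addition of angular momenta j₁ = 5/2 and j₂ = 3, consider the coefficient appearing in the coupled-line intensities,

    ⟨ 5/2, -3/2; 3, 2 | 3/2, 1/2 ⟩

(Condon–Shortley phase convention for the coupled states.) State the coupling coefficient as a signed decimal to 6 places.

√[4·4!1!2!/8! · 1!4!5!1!2!1!] = √(192/7)
  +(−1)^3/∏(3,1,1,2,0,0)! = -1/12  (running -1/12)
  +(−1)^4/∏(4,0,0,1,1,1)! = 1/24  (running -1/24)
⟨..|..⟩ = √(192/7)·(-1/24) = -0.218218

−√(1/21) ≈ -0.218218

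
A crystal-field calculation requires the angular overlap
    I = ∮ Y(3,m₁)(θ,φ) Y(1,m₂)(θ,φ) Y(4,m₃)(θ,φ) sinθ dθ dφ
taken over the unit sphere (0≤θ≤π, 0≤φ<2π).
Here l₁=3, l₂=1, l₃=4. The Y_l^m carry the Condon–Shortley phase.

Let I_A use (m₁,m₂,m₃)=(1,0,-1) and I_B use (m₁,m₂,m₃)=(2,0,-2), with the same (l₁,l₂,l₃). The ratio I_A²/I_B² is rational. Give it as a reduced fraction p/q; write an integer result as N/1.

5/4

Shared (l₁,l₂,l₃)=(3,1,4): N and (l;000)² cancel in I_A²/I_B².
A: Δ = 0!·6!·2!/9! = 1/252; Racah Σ t=0..0: t=0:+1/48 = 1/48; ⇒ 3j(3 1 4; 1 0 -1)² = 5/84, sgn -1
B: Δ = 0!·6!·2!/9! = 1/252; Racah Σ t=0..0: t=0:+1/120 = 1/120; ⇒ 3j(3 1 4; 2 0 -2)² = 1/21, sgn +1
I_A²/I_B² = (5/84)/(1/21) = 5/4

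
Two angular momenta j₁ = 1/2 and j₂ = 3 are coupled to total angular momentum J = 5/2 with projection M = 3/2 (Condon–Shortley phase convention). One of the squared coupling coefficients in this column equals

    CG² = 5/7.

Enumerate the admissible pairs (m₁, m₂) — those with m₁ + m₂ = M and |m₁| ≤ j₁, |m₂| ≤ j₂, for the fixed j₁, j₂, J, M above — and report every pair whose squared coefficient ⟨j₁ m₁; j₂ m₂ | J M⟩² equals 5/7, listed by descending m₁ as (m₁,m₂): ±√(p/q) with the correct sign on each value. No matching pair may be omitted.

(-1/2,2): −√(5/7)

Admissible pairs with m₁+m₂ = M = 3/2: (-1/2,2), (1/2,1)
  (m₁,m₂)=(1/2,1): CG² = 2/7, CG = +√(2/7)
  (m₁,m₂)=(-1/2,2): CG² = 5/7, CG = −√(5/7)   ← matches the target
Pairs with CG² = 5/7: (-1/2,2): −√(5/7)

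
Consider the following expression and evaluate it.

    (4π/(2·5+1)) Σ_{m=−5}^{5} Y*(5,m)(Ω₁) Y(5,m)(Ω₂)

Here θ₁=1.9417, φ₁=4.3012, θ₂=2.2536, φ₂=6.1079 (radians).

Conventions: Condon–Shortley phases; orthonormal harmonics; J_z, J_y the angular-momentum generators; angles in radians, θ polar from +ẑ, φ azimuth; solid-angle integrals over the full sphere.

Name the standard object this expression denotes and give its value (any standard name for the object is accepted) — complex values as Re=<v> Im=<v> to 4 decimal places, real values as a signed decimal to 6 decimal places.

This sum is the spherical-harmonic addition theorem: it equals the Legendre polynomial P_l(cos γ) of the angle γ between the two directions.
Summing Y*_{l m}(θ₁,φ₁)·Y_{l m}(θ₂,φ₂) over m ∈ [−5, 5]; prefactor 4π/(2·5+1) = 1.142397:
  [-5]  conj(Y_{5,-5})(Ω₁) = (-0.288716, 0.152203) ; Y_{5,-5}(Ω₂) = (0.083468, 0.100237) ; Δ = (-0.039355, -0.016236)
  [-4]  conj(Y_{5,-4})(Ω₁) = (0.029659, 0.400290) ; Y_{5,-4}(Ω₂) = (-0.256341, -0.216414) ; Δ = (0.079025, -0.109030)
  [-3]  conj(Y_{5,-3})(Ω₁) = (0.048201, 0.016900) ; Y_{5,-3}(Ω₂) = (0.360889, 0.209447) ; Δ = (0.013855, 0.016195)
  [-2]  conj(Y_{5,-2})(Ω₁) = (-0.219987, 0.236890) ; Y_{5,-2}(Ω₂) = (-0.117492, -0.042964) ; Δ = (0.036024, -0.018381)
  [-1]  conj(Y_{5,-1})(Ω₁) = (0.056889, 0.130465) ; Y_{5,-1}(Ω₂) = (-0.304657, -0.053956) ; Δ = (-0.010292, -0.042817)
  [+0]  conj(Y_{5,0})(Ω₁) = (-0.292109, -0.000000) ; Y_{5,0}(Ω₂) = (0.212743, 0.000000) ; Δ = (-0.062144, -0.000000)
  [+1]  conj(Y_{5,1})(Ω₁) = (-0.056889, 0.130465) ; Y_{5,1}(Ω₂) = (0.304657, -0.053956) ; Δ = (-0.010292, 0.042817)
  [+2]  conj(Y_{5,2})(Ω₁) = (-0.219987, -0.236890) ; Y_{5,2}(Ω₂) = (-0.117492, 0.042964) ; Δ = (0.036024, 0.018381)
  [+3]  conj(Y_{5,3})(Ω₁) = (-0.048201, 0.016900) ; Y_{5,3}(Ω₂) = (-0.360889, 0.209447) ; Δ = (0.013855, -0.016195)
  [+4]  conj(Y_{5,4})(Ω₁) = (0.029659, -0.400290) ; Y_{5,4}(Ω₂) = (-0.256341, 0.216414) ; Δ = (0.079025, 0.109030)
  [+5]  conj(Y_{5,5})(Ω₁) = (0.288716, 0.152203) ; Y_{5,5}(Ω₂) = (-0.083468, 0.100237) ; Δ = (-0.039355, 0.016236)
Accumulated sum (0.096372, 0.000000); after 4π/(2l+1) scaling, (0.110095, 0.000000) ⇒ P_5 = 0.110095

Legendre polynomial (addition theorem), +0.110095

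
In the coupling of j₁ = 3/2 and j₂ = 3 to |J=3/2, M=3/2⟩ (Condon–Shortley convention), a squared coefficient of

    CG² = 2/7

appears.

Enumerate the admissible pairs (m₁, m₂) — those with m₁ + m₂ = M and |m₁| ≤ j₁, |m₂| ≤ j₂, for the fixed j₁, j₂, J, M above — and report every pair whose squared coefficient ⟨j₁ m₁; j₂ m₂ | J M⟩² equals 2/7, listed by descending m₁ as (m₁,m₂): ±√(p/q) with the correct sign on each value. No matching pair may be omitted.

Admissible pairs with m₁+m₂ = M = 3/2: (-3/2,3), (-1/2,2), (1/2,1), (3/2,0)
  (m₁,m₂)=(3/2,0): CG² = 1/35, CG = +√(1/35)
  (m₁,m₂)=(1/2,1): CG² = 4/35, CG = −√(4/35)
  (m₁,m₂)=(-1/2,2): CG² = 2/7, CG = +√(2/7)   ← matches the target
  (m₁,m₂)=(-3/2,3): CG² = 4/7, CG = −√(4/7)
Pairs with CG² = 2/7: (-1/2,2): +√(2/7)

(-1/2,2): +√(2/7)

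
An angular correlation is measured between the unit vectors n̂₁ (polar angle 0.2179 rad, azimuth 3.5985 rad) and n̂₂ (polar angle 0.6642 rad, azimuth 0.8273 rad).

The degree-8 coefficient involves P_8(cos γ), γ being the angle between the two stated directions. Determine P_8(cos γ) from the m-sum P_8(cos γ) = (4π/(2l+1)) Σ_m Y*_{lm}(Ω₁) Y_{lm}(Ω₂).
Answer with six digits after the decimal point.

0.296960

Addition theorem: P_8(cos γ) = (4π/17) Σ_m Y*_{lm}(Ω₁) Y_{lm}(Ω₂), m = −8…8:
  m=-8: Y*=-0.00000 - 0.00000j  Y=0.01015 - 0.00354j  product -0.00000 - 0.00000j
  m=-7: Y*=0.00004 + 0.00000j  Y=0.04839 + 0.02594j  product 0.00000 + 0.00000j
  m=-6: Y*=-0.00047 + 0.00020j  Y=0.04264 + 0.16603j  product -0.00005 - 0.00007j
  m=-5: Y*=0.00277 - 0.00320j  Y=-0.19553 + 0.30113j  product 0.00042 + 0.00146j
  m=-4: Y*=-0.00662 + 0.02521j  Y=-0.47520 + 0.08040j  product 0.00112 - 0.01251j
  m=-3: Y*=-0.02338 - 0.11530j  Y=-0.23829 - 0.18482j  product -0.01574 + 0.03180j
  m=-2: Y*=0.22449 + 0.29106j  Y=0.01465 + 0.17441j  product -0.04747 + 0.04342j
  m=-1: Y*=-0.60975 - 0.29976j  Y=-0.27055 + 0.29423j  product 0.25317 - 0.09831j
  m=+0: Y*=0.36086 + 0.00000j  Y=0.05223 + 0.00000j  product 0.01885 + 0.00000j
  m=+1: Y*=0.60975 - 0.29976j  Y=0.27055 + 0.29423j  product 0.25317 + 0.09831j
  m=+2: Y*=0.22449 - 0.29106j  Y=0.01465 - 0.17441j  product -0.04747 - 0.04342j
  m=+3: Y*=0.02338 - 0.11530j  Y=0.23829 - 0.18482j  product -0.01574 - 0.03180j
  m=+4: Y*=-0.00662 - 0.02521j  Y=-0.47520 - 0.08040j  product 0.00112 + 0.01251j
  m=+5: Y*=-0.00277 - 0.00320j  Y=0.19553 + 0.30113j  product 0.00042 - 0.00146j
  m=+6: Y*=-0.00047 - 0.00020j  Y=0.04264 - 0.16603j  product -0.00005 + 0.00007j
  m=+7: Y*=-0.00004 + 0.00000j  Y=-0.04839 + 0.02594j  product 0.00000 - 0.00000j
  m=+8: Y*=-0.00000 + 0.00000j  Y=0.01015 + 0.00354j  product -0.00000 + 0.00000j
Accumulated sum 0.40173 + 0.00000j; after 4π/(2l+1) scaling, 0.29696 + 0.00000j ⇒ P_8 = 0.296960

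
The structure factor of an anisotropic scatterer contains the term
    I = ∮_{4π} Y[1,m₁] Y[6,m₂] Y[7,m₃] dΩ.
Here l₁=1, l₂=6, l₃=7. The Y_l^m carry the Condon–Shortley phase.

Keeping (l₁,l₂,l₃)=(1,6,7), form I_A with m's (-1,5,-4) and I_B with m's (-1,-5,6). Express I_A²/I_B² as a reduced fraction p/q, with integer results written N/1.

Shared (l₁,l₂,l₃)=(1,6,7): N and (l;000)² cancel in I_A²/I_B².
A: Δ = 0!·2!·12!/15! = 1/1365; Racah Σ t=0..0: t=0:+1/79833600 = 1/79833600; ⇒ 3j(1 6 7; -1 5 -4)² = 1/455, sgn -1
B: Δ = 0!·2!·12!/15! = 1/1365; Racah Σ t=0..0: t=0:+1/79833600 = 1/79833600; ⇒ 3j(1 6 7; -1 -5 6)² = 2/35, sgn -1
I_A²/I_B² = (1/455)/(2/35) = 1/26

1/26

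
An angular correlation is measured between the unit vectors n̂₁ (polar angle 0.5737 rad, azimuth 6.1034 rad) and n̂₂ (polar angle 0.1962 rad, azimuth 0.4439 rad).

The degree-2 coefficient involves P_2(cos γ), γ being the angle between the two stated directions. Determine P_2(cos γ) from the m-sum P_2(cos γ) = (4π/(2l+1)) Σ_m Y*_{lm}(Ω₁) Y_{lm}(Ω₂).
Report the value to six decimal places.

0.741248

Summing Y*_{l m}(θ₁,φ₁)·Y_{l m}(θ₂,φ₂) over m ∈ [−2, 2]; prefactor 4π/(2·2+1) = 2.513274:
  m=-2: (0.106508, -0.040038) × (0.009265, -0.011387) = (0.000531, -0.001584)  (running Σ = (0.000531, -0.001584))
  m=-1: (0.346490, -0.062974) × (0.133398, -0.063438) = (0.042226, -0.030381)  (running Σ = (0.042757, -0.031965))
  m=0: (0.352068, -0.000000) × (0.594826, 0.000000) = (0.209419, 0.000000)  (running Σ = (0.252176, -0.031965))
  m=1: (-0.346490, -0.062974) × (-0.133398, -0.063438) = (0.042226, 0.030381)  (running Σ = (0.294402, -0.001584))
  m=2: (0.106508, 0.040038) × (0.009265, 0.011387) = (0.000531, 0.001584)  (running Σ = (0.294933, 0.000000))
Accumulated sum (0.294933, 0.000000); after 4π/(2l+1) scaling, (0.741248, 0.000000) ⇒ P_2 = 0.741248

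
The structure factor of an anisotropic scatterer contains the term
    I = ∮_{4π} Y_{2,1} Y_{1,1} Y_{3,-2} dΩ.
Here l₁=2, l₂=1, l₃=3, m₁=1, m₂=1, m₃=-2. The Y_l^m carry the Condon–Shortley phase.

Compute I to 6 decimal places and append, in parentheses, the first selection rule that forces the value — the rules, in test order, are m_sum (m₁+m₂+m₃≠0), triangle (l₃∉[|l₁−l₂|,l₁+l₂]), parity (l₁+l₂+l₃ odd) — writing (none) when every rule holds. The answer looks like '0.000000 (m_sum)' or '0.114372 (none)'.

0.261169 (none)

m-sum 0 ✓  L=6 even ✓  1≤3≤3 ✓
Π(2lᵢ+1) = 5×3×7 = 105
triangle coeff Δ(2,1,3) = 1/105
Σ_t [0,0]: t=0:+1/4 = 1/4
(3j)²=3/35 [(2 1 3; 0 0 0)], sign=-1
Σ_t [0,0]: t=0:+1/12 = 1/12
(3j)²=2/21 [(2 1 3; 1 1 -2)], sign=-1
⇒ 4πI² = 6/7
I = (+1)√(6/7/(4π)) = 0.26116903
No selection rule forces the value: the integral is nonzero (none).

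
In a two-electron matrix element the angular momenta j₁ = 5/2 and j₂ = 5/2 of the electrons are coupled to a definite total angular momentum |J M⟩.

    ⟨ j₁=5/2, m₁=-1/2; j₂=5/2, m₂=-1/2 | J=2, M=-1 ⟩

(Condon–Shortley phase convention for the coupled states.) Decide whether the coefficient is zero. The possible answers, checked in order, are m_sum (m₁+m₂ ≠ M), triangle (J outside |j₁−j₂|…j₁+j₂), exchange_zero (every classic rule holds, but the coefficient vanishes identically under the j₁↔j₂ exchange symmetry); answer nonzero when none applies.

exchange_zero

m-sum: m₁+m₂ = -1/2+(-1/2) = -1, M = -1  ✓
triangle: |j₁−j₂| = 0 ≤ J = 2 ≤ j₁+j₂ = 5  ✓
exchange: j₁=j₂ and m₁=m₂, and (−1)^(j₁+j₂−J) = (−1)^3 = −1 forces ⟨j₁m₁;j₂m₂|JM⟩ = −⟨j₂m₂;j₁m₁|JM⟩ = −⟨j₁m₁;j₂m₂|JM⟩ ⇒ the coefficient vanishes identically
Racah sum check: Σ_k collapses to 0 ⇒ CG = 0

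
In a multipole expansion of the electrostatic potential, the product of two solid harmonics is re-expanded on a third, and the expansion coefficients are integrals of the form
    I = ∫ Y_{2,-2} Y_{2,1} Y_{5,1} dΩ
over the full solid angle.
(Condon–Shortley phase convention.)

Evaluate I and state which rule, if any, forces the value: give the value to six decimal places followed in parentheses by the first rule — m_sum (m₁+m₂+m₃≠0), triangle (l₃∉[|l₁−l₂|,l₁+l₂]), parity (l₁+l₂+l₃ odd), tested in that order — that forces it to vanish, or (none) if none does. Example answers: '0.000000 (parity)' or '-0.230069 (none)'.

0.000000 (triangle)

triangle: need 0≤l₃≤4, have 5; I=0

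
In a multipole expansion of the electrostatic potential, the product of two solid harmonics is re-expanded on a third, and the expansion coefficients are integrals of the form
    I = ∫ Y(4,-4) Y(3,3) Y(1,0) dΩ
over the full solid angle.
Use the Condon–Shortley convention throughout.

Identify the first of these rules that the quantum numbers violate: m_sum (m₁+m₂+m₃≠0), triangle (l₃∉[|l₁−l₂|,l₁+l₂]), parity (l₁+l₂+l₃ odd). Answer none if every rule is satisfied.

m_sum

m₁+m₂+m₃ = -4 + 3 + 0 = -1  ✗
triangle: |4−3|=1 ≤ l₃=1 ≤ 4+3=7
parity: l₁+l₂+l₃ = 8 is even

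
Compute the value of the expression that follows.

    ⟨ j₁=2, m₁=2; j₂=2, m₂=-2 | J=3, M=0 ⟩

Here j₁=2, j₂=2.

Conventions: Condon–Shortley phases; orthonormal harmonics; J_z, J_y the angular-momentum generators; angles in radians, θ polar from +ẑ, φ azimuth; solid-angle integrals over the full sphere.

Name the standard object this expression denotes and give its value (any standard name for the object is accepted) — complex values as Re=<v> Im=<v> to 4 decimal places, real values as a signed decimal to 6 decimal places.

Clebsch–Gordan coefficient, +√(1/10) ≈ +0.316228

This is a Clebsch–Gordan (vector-coupling) coefficient.
√[7·1!3!3!/8! · 4!0!0!4!3!3!] = √(648/5)
  +(−1)^0/∏(0,1,0,0,3,3)! = 1/36  (running 1/36)
⟨..|..⟩ = √(648/5)·(1/36) = +0.316228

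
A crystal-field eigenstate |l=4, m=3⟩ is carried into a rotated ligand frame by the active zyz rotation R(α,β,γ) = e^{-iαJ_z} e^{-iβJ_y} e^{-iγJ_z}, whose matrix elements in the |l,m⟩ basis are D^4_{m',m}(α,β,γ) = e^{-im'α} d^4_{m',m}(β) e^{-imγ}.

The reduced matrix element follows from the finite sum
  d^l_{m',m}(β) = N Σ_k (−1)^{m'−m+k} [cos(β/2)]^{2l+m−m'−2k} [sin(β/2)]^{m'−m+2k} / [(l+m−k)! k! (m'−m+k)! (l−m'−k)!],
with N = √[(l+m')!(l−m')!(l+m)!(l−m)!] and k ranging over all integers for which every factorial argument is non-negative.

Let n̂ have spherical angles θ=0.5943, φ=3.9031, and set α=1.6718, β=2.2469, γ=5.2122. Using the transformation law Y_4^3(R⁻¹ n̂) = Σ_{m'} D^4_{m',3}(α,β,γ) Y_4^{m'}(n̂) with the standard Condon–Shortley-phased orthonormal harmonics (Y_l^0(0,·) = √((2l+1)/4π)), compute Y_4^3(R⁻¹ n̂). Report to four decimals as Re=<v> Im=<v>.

Re=-0.1584 Im=-0.1695

Need the full column D^4_{m',3} for m'=−4..4 at α=1.6718, β=2.2469, γ=5.2122.
cos(β/2)=0.432575, sin(β/2)=0.901598
d^4_{-4,3}: single k=7 term ⇒ +0.592512;  D = -0.526814-0.271178i
d^4_{-3,3}: k∈[6..7] ⇒ +0.703555 -0.436621 = +0.266934;  D = -0.097615+0.248446i
d^4_{-2,3}: k∈[5..6] ⇒ +0.541294 -0.783820 = -0.242526;  D = -0.233520-0.065477i
d^4_{-1,3}: k∈[4..5] ⇒ +0.306066 -0.797756 = -0.491691;  D = -0.084332+0.484404i
d^4_{0,3}: k∈[3..4] ⇒ +0.131343 -0.570574 = -0.439231;  D = +0.438113+0.031318i
d^4_{1,3}: k∈[2..3] ⇒ +0.042273 -0.306066 = -0.263793;  D = -0.007818-0.263677i
d^4_{2,3}: k∈[1..2] ⇒ +0.009561 -0.124603 = -0.115042;  D = -0.114062+0.014987i
d^4_{3,3}: k∈[0..1] ⇒ +0.001226 -0.037281 = -0.036055;  D = +0.008278+0.035092i
d^4_{4,3}: single k=0 term ⇒ -0.007227;  D = +0.006831-0.002360i
Y_4^{m'}(θ=0.5943,φ=3.9031) and Σ D·Y over m':
  (-0.5268-0.2712i)·(-0.0433-0.0042i)  (-0.0976+0.2484i)·(+0.1192+0.1376i)  (-0.2335-0.0655i)·(+0.0191-0.3986i)  (-0.0843+0.4844i)·(-0.2868+0.2734i)  (+0.4381+0.0313i)·(-0.1164+0.0000i)  (-0.0078-0.2637i)·(+0.2868+0.2734i)  (-0.1141+0.0150i)·(+0.0191+0.3986i)  (+0.0083+0.0351i)·(-0.1192+0.1376i)  (+0.0068-0.0024i)·(-0.0433+0.0042i)
Y_4^3(R⁻¹ n̂) = -0.158352-0.169532i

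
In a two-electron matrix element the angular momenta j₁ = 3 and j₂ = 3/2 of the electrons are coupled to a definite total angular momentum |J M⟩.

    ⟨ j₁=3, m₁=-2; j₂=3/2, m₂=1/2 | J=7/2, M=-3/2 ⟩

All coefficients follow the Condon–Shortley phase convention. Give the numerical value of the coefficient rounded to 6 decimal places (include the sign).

−√(3/7) ≈ -0.654654

triangle: 1!×5!×2!/9! = 240/362880
(j±m)!: 1!×5!×2!×1!×2!×5! = 57600
prefactor² = (2J+1)×Δ×N² = 6400/21
  k=0: +1/(0!×1!×5!×2!×0!×0!) = 1/240
  k=1: −1/(1!×0!×4!×1!×1!×1!) = -1/24
Σ = -3/80  ⇒  CG² = 6400/21×(-3/80)² = 3/7
CG = −√(3/7) = -0.654654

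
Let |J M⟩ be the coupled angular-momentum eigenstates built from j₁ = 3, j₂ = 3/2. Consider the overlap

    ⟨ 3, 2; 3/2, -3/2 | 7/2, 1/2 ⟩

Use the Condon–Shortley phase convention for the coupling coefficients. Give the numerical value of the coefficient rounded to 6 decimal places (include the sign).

+√(5/21) = +0.487950

√[8·1!5!2!/9! · 5!1!0!3!4!3!] = √(3840/7)
  +(−1)^0/∏(0,1,1,0,4,2)! = 1/48  (running 1/48)
⟨..|..⟩ = √(3840/7)·(1/48) = +0.487950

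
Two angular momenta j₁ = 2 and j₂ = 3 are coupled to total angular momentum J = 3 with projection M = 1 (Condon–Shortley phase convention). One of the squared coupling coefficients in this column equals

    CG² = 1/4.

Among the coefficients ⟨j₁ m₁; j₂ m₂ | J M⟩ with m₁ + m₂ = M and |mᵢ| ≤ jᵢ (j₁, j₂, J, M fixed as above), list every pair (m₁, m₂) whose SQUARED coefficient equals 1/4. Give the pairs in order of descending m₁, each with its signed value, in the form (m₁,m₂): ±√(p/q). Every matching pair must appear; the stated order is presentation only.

(-1,2): +√(1/4)

Admissible pairs with m₁+m₂ = M = 1: (-2,3), (-1,2), (0,1), (1,0), (2,-1)
  (m₁,m₂)=(2,-1): CG² = 2/5, CG = +√(2/5)
  (m₁,m₂)=(1,0): CG² = 1/30, CG = −√(1/30)
  (m₁,m₂)=(0,1): CG² = 3/20, CG = −√(3/20)
  (m₁,m₂)=(-1,2): CG² = 1/4, CG = +√(1/4)   ← matches the target
  (m₁,m₂)=(-2,3): CG² = 1/6, CG = +√(1/6)
Pairs with CG² = 1/4: (-1,2): +√(1/4)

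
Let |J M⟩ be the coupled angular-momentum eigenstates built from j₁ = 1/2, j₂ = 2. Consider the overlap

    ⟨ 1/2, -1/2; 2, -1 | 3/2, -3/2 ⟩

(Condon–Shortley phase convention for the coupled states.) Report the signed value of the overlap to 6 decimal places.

−√(1/5) = -0.447214

triangle: 1!×0!×3!/5! = 6/120
(j±m)!: 0!×1!×1!×3!×0!×3! = 36
prefactor² = (2J+1)×Δ×N² = 36/5
  k=1: −1/(1!×0!×0!×0!×0!×3!) = -1/6
Σ = -1/6  ⇒  CG² = 36/5×(-1/6)² = 1/5
CG = −√(1/5) = -0.447214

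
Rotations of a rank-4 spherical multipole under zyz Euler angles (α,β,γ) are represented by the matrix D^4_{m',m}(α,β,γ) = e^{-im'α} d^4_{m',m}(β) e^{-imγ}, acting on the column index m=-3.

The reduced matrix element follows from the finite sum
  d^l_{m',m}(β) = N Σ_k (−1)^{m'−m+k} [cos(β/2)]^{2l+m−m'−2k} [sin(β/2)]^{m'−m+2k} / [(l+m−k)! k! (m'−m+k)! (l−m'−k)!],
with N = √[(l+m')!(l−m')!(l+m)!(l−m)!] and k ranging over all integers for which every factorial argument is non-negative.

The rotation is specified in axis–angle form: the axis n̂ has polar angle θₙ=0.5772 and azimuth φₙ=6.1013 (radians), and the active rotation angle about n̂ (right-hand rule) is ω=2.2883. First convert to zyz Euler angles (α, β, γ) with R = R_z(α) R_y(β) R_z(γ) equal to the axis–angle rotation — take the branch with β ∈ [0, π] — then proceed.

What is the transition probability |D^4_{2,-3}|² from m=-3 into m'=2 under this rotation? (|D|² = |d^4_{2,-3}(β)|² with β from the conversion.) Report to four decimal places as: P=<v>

P=0.0391

Axis–angle → zyz. n̂ = (sinθₙcosφₙ, sinθₙsinφₙ, cosθₙ) = (+0.536678, -0.098705, +0.837994), ω = 2.2883.
R = I cosω + sinω [n̂]ₓ + (1−cosω) n̂n̂ᵀ gives
  R = [-0.180105, -0.719189, +0.671066; +0.543583, -0.641357, -0.541459; +0.819804, +0.267261, +0.506451]
β = atan2(√(R₁₃²+R₂₃²), R₃₃) = 1.039733; α = atan2(R₂₃, R₁₃) mod 2π = 5.604273; γ = atan2(R₃₂, −R₃₁) mod 2π = 2.826451
Split into d^4_{2,-3}(β=1.0397) × two z-phases.
With c≡cos(β/2)=0.867886 and s≡sin(β/2)=0.496764, N=[720·2·1·5040]^{1/2}=2693.993318
k: max(0,(-3)−(2))=0 … min(4+(-3),4−(2))=1
  k=0: (−1)^5·2693.9933/(240)·0.8679^3·0.4968^5 = -0.221985
  k=1: (−1)^6·2693.9933/(720)·0.8679^1·0.4968^7 = +0.024243
d^4_{2,-3}(1.0397) = -0.221985 +0.024243 = -0.197743
|D^4_{2,-3}|² = |d^4_{2,-3}(β)|² = (-0.197743)² = 0.039102 (the z-rotation phases have unit modulus)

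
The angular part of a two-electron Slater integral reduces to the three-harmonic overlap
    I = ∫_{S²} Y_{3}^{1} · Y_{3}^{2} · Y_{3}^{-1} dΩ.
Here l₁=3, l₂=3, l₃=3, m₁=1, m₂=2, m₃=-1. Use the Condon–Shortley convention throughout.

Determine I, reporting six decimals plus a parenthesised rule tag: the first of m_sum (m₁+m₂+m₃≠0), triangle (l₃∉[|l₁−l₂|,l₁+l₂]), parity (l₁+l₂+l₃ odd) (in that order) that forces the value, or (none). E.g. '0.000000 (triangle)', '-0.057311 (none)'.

1 + 2 − 1 = 2 ≠ 0: azimuthal integral kills it; I = 0

0.000000 (m_sum)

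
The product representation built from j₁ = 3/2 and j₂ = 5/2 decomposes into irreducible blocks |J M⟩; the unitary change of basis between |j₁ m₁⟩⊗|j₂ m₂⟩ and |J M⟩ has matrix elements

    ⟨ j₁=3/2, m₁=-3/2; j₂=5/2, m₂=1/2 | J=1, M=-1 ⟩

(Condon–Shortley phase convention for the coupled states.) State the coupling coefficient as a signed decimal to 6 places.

−√(1/20) ≈ -0.223607

triangle: 3!·0!·2!/6! = 12/720
(j±m)!: 0!·3!·3!·2!·0!·2! = 144
prefactor² = (2J+1)·Δ·N² = 36/5
  k=3: −1/(3!·0!·0!·0!·0!·2!) = -1/12
Σ = -1/12  ⇒  CG² = 36/5·(-1/12)² = 1/20
CG = −√(1/20) = -0.223607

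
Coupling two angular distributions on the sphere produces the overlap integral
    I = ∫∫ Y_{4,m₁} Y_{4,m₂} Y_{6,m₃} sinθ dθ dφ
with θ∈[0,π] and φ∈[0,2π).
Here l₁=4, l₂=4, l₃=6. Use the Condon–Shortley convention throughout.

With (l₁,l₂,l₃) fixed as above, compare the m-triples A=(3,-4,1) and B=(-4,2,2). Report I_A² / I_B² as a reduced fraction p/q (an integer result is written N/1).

Same 4,4,6: normalisation and zero-m 3j drop out of the ratio.
A: Δ: 2! 6! 6! / 15! → 1/1261260; sum: t=0:+1/172800 = 1/172800; 3j²(4 4 6; 3 -4 1) = Δ·Π!·Σ² = 7/2145  (sign -1)
B: Δ: 2! 6! 6! / 15! → 1/1261260; sum: t=2:+1/69120 = 1/69120; 3j²(4 4 6; -4 2 2) = Δ·Π!·Σ² = 4/429  (sign +1)
I_A²/I_B² = (7/2145)/(4/429) = 7/20

7/20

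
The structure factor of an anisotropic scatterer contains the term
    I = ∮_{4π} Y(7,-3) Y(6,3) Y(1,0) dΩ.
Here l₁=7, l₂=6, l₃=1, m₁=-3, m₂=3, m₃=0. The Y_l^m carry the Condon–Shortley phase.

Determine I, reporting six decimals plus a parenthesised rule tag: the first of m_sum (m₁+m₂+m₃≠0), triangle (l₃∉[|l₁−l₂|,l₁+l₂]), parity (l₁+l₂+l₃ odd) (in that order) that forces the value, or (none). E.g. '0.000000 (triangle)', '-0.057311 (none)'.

-0.221293 (none)

Rules hold: Σm=0, L=14 even, 1≤1≤13.
N = 15·13·3 = 585
Δ = 12!·2!·0!/15! = 1/1365
Racah Σ t=6..6: t=6:+1/518400 = 1/518400
⇒ 3j(7 6 1; 0 0 0)² = 7/195, sgn -1
Racah Σ t=9..9: t=9:−1/2177280 = -1/2177280
⇒ 3j(7 6 1; -3 3 0)² = 8/273, sgn +1
4πI² = N·(3j₀)²·(3jₘ)² = 8/13
I = -1·√(0.615385/4π) = -0.22129336
No selection rule forces the value: the integral is nonzero (none).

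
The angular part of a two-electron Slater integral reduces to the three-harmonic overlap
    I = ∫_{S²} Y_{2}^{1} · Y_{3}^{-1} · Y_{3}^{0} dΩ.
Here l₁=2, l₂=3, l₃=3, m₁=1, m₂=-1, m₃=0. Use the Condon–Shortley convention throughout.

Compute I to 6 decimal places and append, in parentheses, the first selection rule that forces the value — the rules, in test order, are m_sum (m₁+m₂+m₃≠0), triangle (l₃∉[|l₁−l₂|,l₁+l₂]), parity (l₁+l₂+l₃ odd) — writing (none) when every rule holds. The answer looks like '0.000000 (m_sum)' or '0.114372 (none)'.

m-sum 0 ✓  L=8 even ✓  1≤3≤5 ✓
Π(2lᵢ+1) = 5×7×7 = 245
triangle coeff Δ(2,3,3) = 1/3780
Σ_t [0,2]: t=0:+1/24 t=1:−1/4 t=2:+1/24 = -1/6
(3j)²=4/105 [(2 3 3; 0 0 0)], sign=+1
Σ_t [0,1]: t=0:+1/8 t=1:−1/12 = 1/24
(3j)²=1/210 [(2 3 3; 1 -1 0)], sign=-1
⇒ 4πI² = 2/45
I = (-1)√(2/45/(4π)) = -0.05947080
No selection rule forces the value: the integral is nonzero (none).

-0.059471 (none)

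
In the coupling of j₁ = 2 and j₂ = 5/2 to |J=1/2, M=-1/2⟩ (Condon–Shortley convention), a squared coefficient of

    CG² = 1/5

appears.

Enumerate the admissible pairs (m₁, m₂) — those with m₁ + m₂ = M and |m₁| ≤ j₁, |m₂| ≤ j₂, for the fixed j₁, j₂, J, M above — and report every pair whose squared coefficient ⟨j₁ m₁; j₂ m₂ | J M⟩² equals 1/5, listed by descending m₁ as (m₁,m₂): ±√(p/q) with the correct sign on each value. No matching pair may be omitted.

(0,-1/2): +√(1/5)

Admissible pairs with m₁+m₂ = M = -1/2: (-2,3/2), (-1,1/2), (0,-1/2), (1,-3/2), (2,-5/2)
  (m₁,m₂)=(2,-5/2): CG² = 1/3, CG = +√(1/3)
  (m₁,m₂)=(1,-3/2): CG² = 4/15, CG = −√(4/15)
  (m₁,m₂)=(0,-1/2): CG² = 1/5, CG = +√(1/5)   ← matches the target
  (m₁,m₂)=(-1,1/2): CG² = 2/15, CG = −√(2/15)
  (m₁,m₂)=(-2,3/2): CG² = 1/15, CG = +√(1/15)
Pairs with CG² = 1/5: (0,-1/2): +√(1/5)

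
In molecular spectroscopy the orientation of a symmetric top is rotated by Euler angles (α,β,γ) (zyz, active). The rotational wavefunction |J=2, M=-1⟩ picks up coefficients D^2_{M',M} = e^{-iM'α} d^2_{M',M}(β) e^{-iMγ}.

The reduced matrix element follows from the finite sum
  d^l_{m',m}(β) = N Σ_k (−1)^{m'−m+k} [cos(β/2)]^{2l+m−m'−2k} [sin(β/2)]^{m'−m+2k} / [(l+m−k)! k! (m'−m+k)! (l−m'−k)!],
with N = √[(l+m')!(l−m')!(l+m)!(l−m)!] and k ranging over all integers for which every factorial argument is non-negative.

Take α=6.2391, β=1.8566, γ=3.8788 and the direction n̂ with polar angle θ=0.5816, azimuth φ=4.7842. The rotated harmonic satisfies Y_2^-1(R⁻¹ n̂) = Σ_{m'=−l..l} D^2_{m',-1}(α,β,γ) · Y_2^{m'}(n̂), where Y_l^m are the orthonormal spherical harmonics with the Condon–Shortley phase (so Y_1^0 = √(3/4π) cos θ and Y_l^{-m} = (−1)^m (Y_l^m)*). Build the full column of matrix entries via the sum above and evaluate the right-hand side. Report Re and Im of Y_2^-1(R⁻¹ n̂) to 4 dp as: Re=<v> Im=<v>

Re=-0.1313 Im=-0.0198

Need the full column D^2_{m',-1} for m'=−2..2 at α=6.2391, β=1.8566, γ=3.8788.
cos(β/2)=0.599196, sin(β/2)=0.800602
d^2_{-2,-1}: single k=1 term ⇒ +0.344472;  D = -0.274429-0.208205i
d^2_{-1,-1}: k∈[0..1] ⇒ +0.128907 -0.690387 = -0.561481;  D = +0.431922+0.358753i
d^2_{0,-1}: k∈[0..1] ⇒ -0.421890 +0.753174 = +0.331284;  D = -0.245266-0.222697i
d^2_{1,-1}: k∈[0..1] ⇒ +0.690387 -0.410835 = +0.279552;  D = -0.198483-0.196860i
d^2_{2,-1}: single k=0 term ⇒ -0.614964;  D = +0.417117+0.451878i
Y_2^{m'}(θ=0.5816,φ=4.7842) and Σ D·Y over m':
  (-0.2744-0.2082i)·(-0.1154+0.0167i)  (+0.4319+0.3588i)·(+0.0254+0.3537i)  (-0.2453-0.2227i)·(+0.3452+0.0000i)  (-0.1985-0.1969i)·(-0.0254+0.3537i)  (+0.4171+0.4519i)·(-0.1154-0.0167i)
Y_2^-1(R⁻¹ n̂) = -0.131346-0.019826i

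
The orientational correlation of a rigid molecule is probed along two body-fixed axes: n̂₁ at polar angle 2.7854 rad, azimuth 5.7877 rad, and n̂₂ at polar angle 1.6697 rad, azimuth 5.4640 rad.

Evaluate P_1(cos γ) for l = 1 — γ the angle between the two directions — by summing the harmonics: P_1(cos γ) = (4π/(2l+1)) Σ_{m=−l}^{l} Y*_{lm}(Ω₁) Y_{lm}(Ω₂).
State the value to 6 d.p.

Addition theorem: P_1(cos γ) = (4π/3) Σ_m Y*_{lm}(Ω₁) Y_{lm}(Ω₂), m = −1…1:
  m=-1: (0.105988, -0.057282) × (0.234756, 0.251181) = (0.039269, 0.013175)  (running Σ = (0.039269, 0.013175))
  m=0: (-0.457934, -0.000000) × (-0.048246, 0.000000) = (0.022093, 0.000000)  (running Σ = (0.061363, 0.013175))
  m=1: (-0.105988, -0.057282) × (-0.234756, 0.251181) = (0.039269, -0.013175)  (running Σ = (0.100632, 0.000000))
Σ over m = (0.100632, 0.000000); ×(4π/3) → (0.421527, 0.000000). Real part: 0.421527

0.421527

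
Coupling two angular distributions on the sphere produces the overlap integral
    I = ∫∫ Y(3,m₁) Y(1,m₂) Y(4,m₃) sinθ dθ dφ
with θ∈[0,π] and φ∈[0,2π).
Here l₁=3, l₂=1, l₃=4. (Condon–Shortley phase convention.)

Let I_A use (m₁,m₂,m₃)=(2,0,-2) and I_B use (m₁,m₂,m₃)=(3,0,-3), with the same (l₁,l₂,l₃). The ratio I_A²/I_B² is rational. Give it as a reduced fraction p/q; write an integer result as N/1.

12/7

l's match ⇒ only the (l;m) 3-j factors differ between A and B.
A: triangle coeff Δ(3,1,4) = 1/252; Σ_t [0,0]: t=0:+1/120 = 1/120; (3j)²=1/21 [(3 1 4; 2 0 -2)], sign=+1
B: triangle coeff Δ(3,1,4) = 1/252; Σ_t [0,0]: t=0:+1/720 = 1/720; (3j)²=1/36 [(3 1 4; 3 0 -3)], sign=-1
I_A²/I_B² = (1/21)/(1/36) = 12/7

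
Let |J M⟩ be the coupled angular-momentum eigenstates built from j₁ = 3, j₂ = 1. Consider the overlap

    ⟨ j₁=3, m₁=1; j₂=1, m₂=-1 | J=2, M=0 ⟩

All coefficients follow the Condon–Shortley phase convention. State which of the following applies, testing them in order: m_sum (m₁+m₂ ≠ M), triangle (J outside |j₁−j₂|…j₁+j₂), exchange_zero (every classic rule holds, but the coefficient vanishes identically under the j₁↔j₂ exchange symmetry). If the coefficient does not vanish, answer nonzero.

nonzero

m-sum: m₁+m₂ = 1+(-1) = 0, M = 0  ✓
triangle: |j₁−j₂| = 2 ≤ J = 2 ≤ j₁+j₂ = 4  ✓
exchange: j₁≠j₂ or m₁≠m₂ — the exchange symmetry imposes no constraint here
value check: CG = +√(2/7) = +0.534522 ≠ 0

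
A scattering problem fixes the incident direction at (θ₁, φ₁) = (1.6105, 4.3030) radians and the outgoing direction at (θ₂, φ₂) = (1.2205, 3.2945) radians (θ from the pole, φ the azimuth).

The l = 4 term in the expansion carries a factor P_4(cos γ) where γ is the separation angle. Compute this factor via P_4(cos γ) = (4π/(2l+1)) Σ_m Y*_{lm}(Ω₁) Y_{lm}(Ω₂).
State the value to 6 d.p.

-0.267865

Term-by-term m-sum for l=4 (normalisation 4π/9 = 1.396263):
  term(m=-4) = (-0.095351, -0.118302)   from Y*(Ω₁)=(-0.029428, -0.440157), Y(Ω₂)=(0.281995, -0.197776)
  term(m=-3) = (0.017524, -0.002044)   from Y*(Ω₁)=(-0.046685, -0.016652), Y(Ω₂)=(-0.319145, 0.157612)
  term(m=-2) = (-0.007388, 0.015443)   from Y*(Ω₁)=(0.225641, -0.241231), Y(Ω₂)=(-0.049423, 0.015604)
  term(m=-1) = (-0.009920, -0.015742)   from Y*(Ω₁)=(-0.022324, -0.051449), Y(Ω₂)=(0.327894, -0.050532)
  term(m=+0) = (-0.001575, 0.000000)   from Y*(Ω₁)=(0.312366, -0.000000), Y(Ω₂)=(-0.005041, 0.000000)
  term(m=+1) = (-0.009920, 0.015742)   from Y*(Ω₁)=(0.022324, -0.051449), Y(Ω₂)=(-0.327894, -0.050532)
  term(m=+2) = (-0.007388, -0.015443)   from Y*(Ω₁)=(0.225641, 0.241231), Y(Ω₂)=(-0.049423, -0.015604)
  term(m=+3) = (0.017524, 0.002044)   from Y*(Ω₁)=(0.046685, -0.016652), Y(Ω₂)=(0.319145, 0.157612)
  term(m=+4) = (-0.095351, 0.118302)   from Y*(Ω₁)=(-0.029428, 0.440157), Y(Ω₂)=(0.281995, 0.197776)
Σ over m = (-0.191844, 0.000000); ×(4π/9) → (-0.267865, 0.000000). Real part: -0.267865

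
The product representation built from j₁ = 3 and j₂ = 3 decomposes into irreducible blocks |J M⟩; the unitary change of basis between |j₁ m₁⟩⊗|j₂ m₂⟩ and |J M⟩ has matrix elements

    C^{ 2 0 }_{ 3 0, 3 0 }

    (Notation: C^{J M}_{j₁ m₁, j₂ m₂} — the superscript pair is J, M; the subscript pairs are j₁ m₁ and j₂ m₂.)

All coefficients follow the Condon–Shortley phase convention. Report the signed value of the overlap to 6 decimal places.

+√(4/21) = +0.436436

√[5·4!2!2!/9! · 3!3!3!3!2!2!] = √(48/7)
  +(−1)^1/∏(1,3,2,2,0,0)! = -1/24  (running -1/24)
  +(−1)^2/∏(2,2,1,1,1,1)! = 1/4  (running 5/24)
  +(−1)^3/∏(3,1,0,0,2,2)! = -1/24  (running 1/6)
⟨..|..⟩ = √(48/7)·(1/6) = +0.436436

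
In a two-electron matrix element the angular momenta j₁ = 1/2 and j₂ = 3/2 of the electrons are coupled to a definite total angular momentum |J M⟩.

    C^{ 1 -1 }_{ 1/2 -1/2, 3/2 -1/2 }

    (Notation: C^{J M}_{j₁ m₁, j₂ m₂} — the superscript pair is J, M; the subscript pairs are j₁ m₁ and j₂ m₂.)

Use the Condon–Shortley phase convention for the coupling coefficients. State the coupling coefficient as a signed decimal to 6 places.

j₁+j₂−J=1  J+j₁−j₂=0  J−j₁+j₂=2  j₁+j₂+J+1=4
(j₁±m₁, j₂±m₂, J±M) = (0,1,1,2,0,2)
P² = 1
sum k=1..1:
  [1] −1/2 = -1/2
S = -1/2
C² = P²·S² = 1/4 ; C = -0.500000

-0.500000  (= −√(1/4))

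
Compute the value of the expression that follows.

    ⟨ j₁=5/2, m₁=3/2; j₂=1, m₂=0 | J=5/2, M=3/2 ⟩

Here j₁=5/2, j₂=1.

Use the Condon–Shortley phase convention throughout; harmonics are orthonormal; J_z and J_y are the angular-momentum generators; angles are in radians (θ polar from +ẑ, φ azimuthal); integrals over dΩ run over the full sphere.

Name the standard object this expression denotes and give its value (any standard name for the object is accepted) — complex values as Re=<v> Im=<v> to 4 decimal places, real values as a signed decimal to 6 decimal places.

Clebsch–Gordan coefficient, +√(9/35) ≈ +0.507093

This is a Clebsch–Gordan (vector-coupling) coefficient.
j₁+j₂−J=1  J+j₁−j₂=4  J−j₁+j₂=1  j₁+j₂+J+1=7
(j₁±m₁, j₂±m₂, J±M) = (4,1,1,1,4,1)
P² = 576/35
sum k=0..1:
  [0] +1/6 = 1/6
  [1] −1/24 = -1/24
S = 1/8
C² = P²·S² = 9/35 ; C = +0.507093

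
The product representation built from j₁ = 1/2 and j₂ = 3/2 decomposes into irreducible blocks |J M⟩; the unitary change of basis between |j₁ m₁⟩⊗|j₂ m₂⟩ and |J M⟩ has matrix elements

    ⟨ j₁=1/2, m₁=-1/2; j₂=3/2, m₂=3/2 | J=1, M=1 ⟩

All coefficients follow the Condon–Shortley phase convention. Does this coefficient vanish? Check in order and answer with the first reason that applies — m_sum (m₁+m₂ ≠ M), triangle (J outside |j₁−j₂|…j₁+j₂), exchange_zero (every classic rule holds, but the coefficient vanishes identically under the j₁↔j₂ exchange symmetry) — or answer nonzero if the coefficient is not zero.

m-sum: m₁+m₂ = -1/2+3/2 = 1, M = 1  ✓
triangle: |j₁−j₂| = 1 ≤ J = 1 ≤ j₁+j₂ = 2  ✓
exchange: j₁≠j₂ or m₁≠m₂ — the exchange symmetry imposes no constraint here
value check: CG = −√(3/4) = -0.866025 ≠ 0

nonzero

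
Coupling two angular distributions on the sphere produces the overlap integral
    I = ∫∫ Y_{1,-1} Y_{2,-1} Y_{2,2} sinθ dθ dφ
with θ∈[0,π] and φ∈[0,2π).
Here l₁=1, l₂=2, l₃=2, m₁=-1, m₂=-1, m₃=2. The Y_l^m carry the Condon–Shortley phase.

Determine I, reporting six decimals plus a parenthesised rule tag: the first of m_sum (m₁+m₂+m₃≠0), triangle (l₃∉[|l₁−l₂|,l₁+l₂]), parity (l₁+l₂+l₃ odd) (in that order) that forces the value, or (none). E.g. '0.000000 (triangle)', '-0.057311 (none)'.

Σlᵢ=5 odd — θ-integrand is odd under cosθ→−cosθ; I=0

0.000000 (parity)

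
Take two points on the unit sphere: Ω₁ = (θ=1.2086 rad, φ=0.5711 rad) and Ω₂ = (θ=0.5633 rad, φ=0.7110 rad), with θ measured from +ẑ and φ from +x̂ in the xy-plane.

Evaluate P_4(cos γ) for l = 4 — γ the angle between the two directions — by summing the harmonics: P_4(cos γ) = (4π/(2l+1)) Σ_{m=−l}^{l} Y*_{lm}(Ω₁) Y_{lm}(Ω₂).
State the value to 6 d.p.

-0.250179

Term-by-term m-sum for l=4 (normalisation 4π/9 = 1.396263):
  term(m=-4) = +0.010318-0.006463i   from Y*(Ω₁)=-0.221497+0.255825i, Y(Ω₂)=-0.034397-0.010550i
  term(m=-3) = +0.053364-0.023812i   from Y*(Ω₁)=-0.051506+0.358984i, Y(Ω₂)=-0.085891-0.136329i
  term(m=-2) = -0.013009+0.003738i   from Y*(Ω₁)=-0.014729-0.032236i, Y(Ω₂)=+0.056619-0.377703i
  term(m=-1) = -0.140933+0.019846i   from Y*(Ω₁)=-0.279733-0.179734i, Y(Ω₂)=+0.324334-0.279339i
  term(m=+0) = +0.001346+0.000000i   from Y*(Ω₁)=-0.022721-0.000000i, Y(Ω₂)=-0.059220+0.000000i
  term(m=+1) = -0.140933-0.019846i   from Y*(Ω₁)=+0.279733-0.179734i, Y(Ω₂)=-0.324334-0.279339i
  term(m=+2) = -0.013009-0.003738i   from Y*(Ω₁)=-0.014729+0.032236i, Y(Ω₂)=+0.056619+0.377703i
  term(m=+3) = +0.053364+0.023812i   from Y*(Ω₁)=+0.051506+0.358984i, Y(Ω₂)=+0.085891-0.136329i
  term(m=+4) = +0.010318+0.006463i   from Y*(Ω₁)=-0.221497-0.255825i, Y(Ω₂)=-0.034397+0.010550i
Σ over m = -0.179177-0.000000i; ×(4π/9) → -0.250179-0.000000i. Real part: -0.250179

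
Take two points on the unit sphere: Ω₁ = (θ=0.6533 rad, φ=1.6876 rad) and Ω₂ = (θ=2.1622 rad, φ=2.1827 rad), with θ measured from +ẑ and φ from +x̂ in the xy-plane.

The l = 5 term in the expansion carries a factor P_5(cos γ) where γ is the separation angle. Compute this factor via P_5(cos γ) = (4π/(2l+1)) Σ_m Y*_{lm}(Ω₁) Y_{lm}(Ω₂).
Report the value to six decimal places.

0.002377

Addition theorem: P_5(cos γ) = (4π/11) Σ_m Y*_{lm}(Ω₁) Y_{lm}(Ω₂), m = −5…5:
  m=-5: (-0.021229+0.032120i) × (-0.015003+0.182383i) = -0.005540-0.004354i  (running Σ = -0.005540-0.004354i)
  m=-4: (+0.142019+0.071644i) × (+0.298754+0.248577i) = +0.024620+0.056707i  (running Σ = +0.019080+0.052353i)
  m=-3: (+0.124668-0.341093i) × (+0.343355-0.093149i) = +0.011033-0.128729i  (running Σ = +0.030113-0.076376i)
  m=-2: (-0.431292-0.102627i) × (-0.014946+0.041330i) = +0.010687-0.016291i  (running Σ = +0.040800-0.092667i)
  m=-1: (-0.011842+0.100920i) × (+0.202018+0.287875i) = -0.031444+0.016979i  (running Σ = +0.009356-0.075689i)
  m=0: (-0.379827-0.000000i) × (+0.043786+0.000000i) = -0.016631-0.000000i  (running Σ = -0.007275-0.075689i)
  m=1: (+0.011842+0.100920i) × (-0.202018+0.287875i) = -0.031444-0.016979i  (running Σ = -0.038720-0.092667i)
  m=2: (-0.431292+0.102627i) × (-0.014946-0.041330i) = +0.010687+0.016291i  (running Σ = -0.028032-0.076376i)
  m=3: (-0.124668-0.341093i) × (-0.343355-0.093149i) = +0.011033+0.128729i  (running Σ = -0.017000+0.052353i)
  m=4: (+0.142019-0.071644i) × (+0.298754-0.248577i) = +0.024620-0.056707i  (running Σ = +0.007620-0.004354i)
  m=5: (+0.021229+0.032120i) × (+0.015003+0.182383i) = -0.005540+0.004354i  (running Σ = +0.002080-0.000000i)
Σ over m = +0.002080-0.000000i; ×(4π/11) → +0.002377-0.000000i. Real part: 0.002377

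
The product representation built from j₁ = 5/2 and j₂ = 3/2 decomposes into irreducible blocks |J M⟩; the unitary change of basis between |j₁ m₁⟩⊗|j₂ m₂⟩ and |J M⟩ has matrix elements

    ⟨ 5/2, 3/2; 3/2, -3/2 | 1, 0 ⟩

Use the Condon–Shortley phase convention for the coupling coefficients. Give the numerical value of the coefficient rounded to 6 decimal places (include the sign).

+0.447214

j₁+j₂−J=3  J+j₁−j₂=2  J−j₁+j₂=0  j₁+j₂+J+1=6
(j₁±m₁, j₂±m₂, J±M) = (4,1,0,3,1,1)
P² = 36/5
sum k=0..0:
  [0] +1/6 = 1/6
S = 1/6
C² = P²·S² = 1/5 ; C = +0.447214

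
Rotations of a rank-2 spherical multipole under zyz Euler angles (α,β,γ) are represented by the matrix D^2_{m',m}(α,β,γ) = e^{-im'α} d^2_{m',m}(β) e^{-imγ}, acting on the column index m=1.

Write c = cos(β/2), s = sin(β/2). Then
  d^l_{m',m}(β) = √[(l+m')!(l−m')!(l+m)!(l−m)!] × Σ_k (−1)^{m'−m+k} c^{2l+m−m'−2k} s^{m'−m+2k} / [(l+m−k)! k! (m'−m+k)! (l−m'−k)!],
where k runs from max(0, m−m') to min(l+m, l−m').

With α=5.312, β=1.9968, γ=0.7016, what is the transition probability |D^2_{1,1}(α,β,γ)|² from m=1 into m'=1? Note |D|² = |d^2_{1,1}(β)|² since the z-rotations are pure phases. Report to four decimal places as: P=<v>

P=0.2871

First d^2_{1,1}(β=1.9968), then the phase factors e^{-i(1)α} and e^{-i(1)γ}:
c=cos(1.996800/2)=0.541648, s=sin(1.996800/2)=0.840605; N=√[6·1·6·1]=6.000000
The bounds max(0,m−m')=0 and min(l+m,l−m')=1 give 2 terms
  k=0: (−1)^0·6.0000/(6)·0.5416^4·0.8406^0 = +0.086073
  k=1: (−1)^1·6.0000/(2)·0.5416^2·0.8406^2 = -0.621928
d^2_{1,1}(1.9968) = +0.086073 -0.621928 = -0.535854
|D^2_{1,1}|² = |d^2_{1,1}(β)|² = (-0.535854)² = 0.287140 (the z-rotation phases have unit modulus)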